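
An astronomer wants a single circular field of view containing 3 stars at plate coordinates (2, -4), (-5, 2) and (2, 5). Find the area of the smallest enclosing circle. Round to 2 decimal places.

79.02

Call the three points A, B, C in the order given.
Side lengths²: AB² = 85, AC² = 81, BC² = 58.
Since AB² = 85 < 81 + 58 = 139, the triangle is acute, so the smallest enclosing circle is the circumcircle.
Circumcentre = (-3/14, 0.5), r² = 2465/98.
Area = π·r² = π·2465/98 ≈ 79.02.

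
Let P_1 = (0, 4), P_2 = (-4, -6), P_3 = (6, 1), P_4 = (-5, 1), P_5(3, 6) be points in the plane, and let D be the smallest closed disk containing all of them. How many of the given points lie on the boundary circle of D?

The minimum enclosing circle of a finite set is fixed by two of the points (as a diameter) or three (as a circumcircle).
The farthest pair is P_2–P_5 with squared distance 193. The circle on this segment as diameter has centre (-0.5, 0) and r² = 193/4 = 48.25.
Check P_1: distance² to centre = 16.25 ≤ 48.25, so it lies inside.
All remaining points lie in this disk, and no smaller disk contains both endpoints, so this is the minimum enclosing circle.
The points at distance exactly r from the centre are P_2, P_5 — 2 points.

2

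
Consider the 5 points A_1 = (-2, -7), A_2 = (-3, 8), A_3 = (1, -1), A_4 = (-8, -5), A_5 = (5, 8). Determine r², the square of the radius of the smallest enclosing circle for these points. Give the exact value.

The minimum enclosing circle of a finite set is fixed by two of the points (as a diameter) or three (as a circumcircle).
The farthest pair is A_4–A_5 with squared distance 338. The circle on this segment as diameter has centre (-1.5, 1.5) and r² = 338/4 = 84.5.
Check A_1: distance² to centre = 72.5 ≤ 84.5, so it lies inside.
All remaining points lie in this disk, and no smaller disk contains both endpoints, so this is the minimum enclosing circle.

84.5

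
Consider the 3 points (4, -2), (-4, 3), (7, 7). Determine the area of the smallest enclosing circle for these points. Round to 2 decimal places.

113.87

Call the three points A, B, C in the order given.
Side lengths²: AB² = 89, AC² = 90, BC² = 137.
Since BC² = 137 < 90 + 89 = 179, the triangle is acute, so the smallest enclosing circle is the circumcircle.
Circumcentre = (115/58, 213/58), r² = 60965/1682.
Area = π·r² = π·60965/1682 ≈ 113.87.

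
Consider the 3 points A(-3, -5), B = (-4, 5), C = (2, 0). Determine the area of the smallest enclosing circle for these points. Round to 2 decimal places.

Side lengths²: AB² = 101, AC² = 50, BC² = 61.
Since AB² = 101 < 61 + 50 = 111, the triangle is acute, so the smallest enclosing circle is the circumcircle.
Circumcentre = (-67/22, 1/22), r² = 6161/242.
Area = π·r² = π·6161/242 ≈ 79.98.

79.98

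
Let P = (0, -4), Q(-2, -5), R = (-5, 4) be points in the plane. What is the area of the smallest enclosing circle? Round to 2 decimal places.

71.33

Side lengths²: PQ² = 5, PR² = 89, QR² = 90.
Since QR² = 90 < 89 + 5 = 94, the triangle is acute, so the smallest enclosing circle is the circumcircle.
Circumcentre = (-43/14, -5/14), r² = 2225/98.
Area = π·r² = π·2225/98 ≈ 71.33.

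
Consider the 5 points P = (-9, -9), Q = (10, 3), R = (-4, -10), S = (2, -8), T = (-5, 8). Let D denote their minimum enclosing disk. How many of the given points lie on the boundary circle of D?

By Welzl's lemma the MEC is supported by two points (diametrically opposite) or three points (on a circumcircle).
The minimum enclosing circle is determined by three boundary points: P, Q, T.
Their circumcentre is (-1/22, -47/22) with r² = 30805/242.
The farthest remaining point R is at distance² 18749/242 ≤ 30805/242.
The points at distance exactly r from the centre are P, Q, T — 3 points.

3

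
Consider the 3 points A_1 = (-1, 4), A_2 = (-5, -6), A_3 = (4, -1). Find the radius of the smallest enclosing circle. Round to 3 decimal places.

5.601

Side lengths²: A_1A_2² = 116, A_1A_3² = 50, A_2A_3² = 106.
Since A_1A_2² = 116 < 106 + 50 = 156, the triangle is acute, so the smallest enclosing circle is the circumcircle.
Circumcentre = (-11/7, -11/7), r² = 1537/49.
r = √(1537/49) ≈ 5.601.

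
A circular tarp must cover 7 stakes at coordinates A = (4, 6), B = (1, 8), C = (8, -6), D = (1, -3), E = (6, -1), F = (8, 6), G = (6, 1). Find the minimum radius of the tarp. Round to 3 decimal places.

7.826

A smallest enclosing disk is always determined by at most three of the input points on its boundary.
The farthest pair is B–C with squared distance 245. The circle on this segment as diameter has centre (4.5, 1) and r² = 245/4 = 61.25.
Check A: distance² to centre = 25.25 ≤ 61.25, so it lies inside.
All remaining points lie in this disk, and no smaller disk contains both endpoints, so this is the minimum enclosing circle.
r = √(61.25) ≈ 7.826.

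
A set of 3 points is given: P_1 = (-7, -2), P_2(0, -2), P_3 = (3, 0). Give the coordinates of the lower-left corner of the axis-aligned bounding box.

(-7, -2)

x-range [-7, 3], y-range [-2, 0].
The lower-left corner is (-7, -2).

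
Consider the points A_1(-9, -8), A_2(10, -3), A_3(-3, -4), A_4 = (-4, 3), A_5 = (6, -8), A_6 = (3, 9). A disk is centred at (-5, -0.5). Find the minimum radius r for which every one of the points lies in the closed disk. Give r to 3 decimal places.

The required radius is the distance from (-5, -0.5) to the farthest point.
Squared distances: 72.25, 231.25, 16.25, 13.25, 177.25, 154.25.
Maximum is 231.25, attained at A_2.
r = √(231.25) ≈ 15.207.

15.207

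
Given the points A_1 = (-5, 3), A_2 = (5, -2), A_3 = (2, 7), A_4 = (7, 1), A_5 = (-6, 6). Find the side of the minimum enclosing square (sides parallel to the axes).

13

The bounding box has width 13 and height 9.
An axis-aligned square enclosing the set must have side ≥ max(width, height).
So the minimum side is max(13, 9) = 13.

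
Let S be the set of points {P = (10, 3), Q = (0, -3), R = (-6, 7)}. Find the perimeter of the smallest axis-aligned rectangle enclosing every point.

52

Width = max x − min x = 10 − (-6) = 16.
Height = max y − min y = 7 − (-3) = 10.
Perimeter = 2(16 + 10) = 52.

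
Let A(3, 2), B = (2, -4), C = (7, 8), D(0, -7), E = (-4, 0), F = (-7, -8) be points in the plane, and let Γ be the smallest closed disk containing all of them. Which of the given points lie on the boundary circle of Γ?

C, F

The farthest pair is C–F with squared distance 452. The circle on this segment as diameter has centre (0, 0) and r² = 452/4 = 113.
Check A: distance² to centre = 13 ≤ 113, so it lies inside.
All remaining points lie in this disk, and no smaller disk contains both endpoints, so this is the minimum enclosing circle.
The points at distance exactly r from the centre are C, F — 2 points.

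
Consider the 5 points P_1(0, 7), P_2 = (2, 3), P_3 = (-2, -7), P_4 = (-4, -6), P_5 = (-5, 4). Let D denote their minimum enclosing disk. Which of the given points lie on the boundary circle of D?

By Welzl's lemma the MEC is supported by two points (diametrically opposite) or three points (on a circumcircle).
The farthest pair is P_1–P_3 with squared distance 200. The circle on this segment as diameter has centre (-1, 0) and r² = 200/4 = 50.
Check P_2: distance² to centre = 18 ≤ 50, so it lies inside.
All remaining points lie in this disk, and no smaller disk contains both endpoints, so this is the minimum enclosing circle.
The points at distance exactly r from the centre are P_1, P_3 — 2 points.

P_1, P_3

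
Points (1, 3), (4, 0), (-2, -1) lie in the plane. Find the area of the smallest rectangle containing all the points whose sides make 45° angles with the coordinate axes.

In coordinates u = x + y, v = x − y the rectangle is axis-aligned; the map (x,y)→(u,v) scales areas by 2.
u-values: 4, 4, -3; range = 4 − (-3) = 7.
v-values: -2, 4, -1; range = 4 − (-2) = 6.
Area = (7 × 6) / 2 = 21.

21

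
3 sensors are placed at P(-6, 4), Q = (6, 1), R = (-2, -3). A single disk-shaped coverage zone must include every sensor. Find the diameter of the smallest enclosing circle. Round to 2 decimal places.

12.37

Side lengths²: PQ² = 153, PR² = 65, QR² = 80.
Since PQ² = 153 ≥ 80 + 65 = 145, the angle opposite PQ is not acute, so the smallest enclosing circle has PQ as diameter.
Centre = midpoint of PQ = (0, 2.5), r² = 153/4 = 38.25.
Diameter = 2r = 2√(38.25) ≈ 12.37.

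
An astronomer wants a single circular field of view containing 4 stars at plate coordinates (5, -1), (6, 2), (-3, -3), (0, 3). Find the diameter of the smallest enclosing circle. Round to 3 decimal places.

The minimum enclosing circle of a finite set is fixed by two of the points (as a diameter) or three (as a circumcircle).
The farthest pair is (6, 2)–(-3, -3) with squared distance 106. The circle on this segment as diameter has centre (1.5, -0.5) and r² = 106/4 = 26.5.
Check (5, -1): distance² to centre = 12.5 ≤ 26.5, so it lies inside.
All remaining points lie in this disk, and no smaller disk contains both endpoints, so this is the minimum enclosing circle.
Diameter = 2r = 2√(26.5) ≈ 10.296.

10.296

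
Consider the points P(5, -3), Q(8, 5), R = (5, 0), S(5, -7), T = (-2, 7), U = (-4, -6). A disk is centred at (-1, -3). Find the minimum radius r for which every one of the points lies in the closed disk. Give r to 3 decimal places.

The required radius is the distance from (-1, -3) to the farthest point.
Squared distances: 36, 145, 45, 52, 101, 18.
Maximum is 145, attained at Q.
r = √145 ≈ 12.042.

12.042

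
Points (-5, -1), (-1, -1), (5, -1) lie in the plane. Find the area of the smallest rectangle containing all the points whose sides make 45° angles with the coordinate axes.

50

In coordinates u = x + y, v = x − y the rectangle is axis-aligned; the map (x,y)→(u,v) scales areas by 2.
u-values: -6, -2, 4; range = 4 − (-6) = 10.
v-values: -4, 0, 6; range = 6 − (-4) = 10.
Area = (10 × 10) / 2 = 50.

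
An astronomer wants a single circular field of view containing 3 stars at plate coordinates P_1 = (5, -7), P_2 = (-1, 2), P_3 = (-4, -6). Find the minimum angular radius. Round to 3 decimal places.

Side lengths²: P_1P_2² = 117, P_1P_3² = 82, P_2P_3² = 73.
Since P_1P_2² = 117 < 82 + 73 = 155, the triangle is acute, so the smallest enclosing circle is the circumcircle.
Circumcentre = (0.86, -3.26), r² = 31.1272.
r = √(31.1272) ≈ 5.579.

5.579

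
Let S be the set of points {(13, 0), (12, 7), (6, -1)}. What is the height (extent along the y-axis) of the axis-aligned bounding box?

8

max y = 7, min y = -1, so height = 8.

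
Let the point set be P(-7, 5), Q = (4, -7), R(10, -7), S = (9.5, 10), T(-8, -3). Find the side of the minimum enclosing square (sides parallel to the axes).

18

The bounding box has width 18 and height 17.
An axis-aligned square enclosing the set must have side ≥ max(width, height).
So the minimum side is max(18, 17) = 18.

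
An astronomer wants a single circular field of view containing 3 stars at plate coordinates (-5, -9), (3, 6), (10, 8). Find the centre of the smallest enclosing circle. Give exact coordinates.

(2.5, -0.5)

Call the three points A, B, C in the order given.
Side lengths²: AB² = 289, AC² = 514, BC² = 53.
Since AC² = 514 ≥ 289 + 53 = 342, the angle opposite AC is not acute, so the smallest enclosing circle has AC as diameter.
Centre = midpoint of AC = (2.5, -0.5), r² = 514/4 = 128.5.
Centre = (2.5, -0.5).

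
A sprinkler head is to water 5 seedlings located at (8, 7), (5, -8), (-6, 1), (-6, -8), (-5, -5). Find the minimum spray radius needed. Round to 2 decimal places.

By Welzl's lemma the MEC is supported by two points (diametrically opposite) or three points (on a circumcircle).
The farthest pair is (8, 7)–(-6, -8) with squared distance 421. The circle on this segment as diameter has centre (1, -0.5) and r² = 421/4 = 105.25.
Check (5, -8): distance² to centre = 72.25 ≤ 105.25, so it lies inside.
All remaining points lie in this disk, and no smaller disk contains both endpoints, so this is the minimum enclosing circle.
r = √(105.25) ≈ 10.26.

10.26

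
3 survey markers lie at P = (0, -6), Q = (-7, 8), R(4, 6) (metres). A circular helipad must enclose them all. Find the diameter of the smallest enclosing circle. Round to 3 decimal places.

Side lengths²: PQ² = 245, PR² = 160, QR² = 125.
Since PQ² = 245 < 160 + 125 = 285, the triangle is acute, so the smallest enclosing circle is the circumcircle.
Circumcentre = (-2.5, 1.5), r² = 62.5.
Diameter = 2r = 2√(62.5) ≈ 15.811.

15.811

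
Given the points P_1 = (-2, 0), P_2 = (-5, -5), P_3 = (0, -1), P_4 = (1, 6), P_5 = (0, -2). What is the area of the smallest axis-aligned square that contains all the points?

121

The bounding box has width 6 and height 11.
An axis-aligned square enclosing the set must have side ≥ max(width, height).
So the minimum side is max(6, 11) = 11.
Area = 11² = 121.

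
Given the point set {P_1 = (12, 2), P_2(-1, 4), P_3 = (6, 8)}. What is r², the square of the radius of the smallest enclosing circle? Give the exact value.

Side lengths²: P_1P_2² = 173, P_1P_3² = 72, P_2P_3² = 65.
Since P_1P_2² = 173 ≥ 72 + 65 = 137, the angle opposite P_1P_2 is not acute, so the smallest enclosing circle has P_1P_2 as diameter.
Centre = midpoint of P_1P_2 = (5.5, 3), r² = 173/4 = 43.25.

43.25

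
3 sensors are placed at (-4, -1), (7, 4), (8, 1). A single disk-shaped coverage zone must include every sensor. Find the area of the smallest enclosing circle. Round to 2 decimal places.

Call the three points A, B, C in the order given.
Side lengths²: AB² = 146, AC² = 148, BC² = 10.
Since AC² = 148 < 146 + 10 = 156, the triangle is acute, so the smallest enclosing circle is the circumcircle.
Circumcentre = (36/19, 12/19), r² = 13505/361.
Area = π·r² = π·13505/361 ≈ 117.53.

117.53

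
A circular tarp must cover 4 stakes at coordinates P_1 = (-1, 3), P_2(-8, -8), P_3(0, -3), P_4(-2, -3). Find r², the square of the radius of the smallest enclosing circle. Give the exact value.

A smallest enclosing disk is always determined by at most three of the input points on its boundary.
The farthest pair is P_1–P_2 with squared distance 170. The circle on this segment as diameter has centre (-4.5, -2.5) and r² = 170/4 = 42.5.
Check P_3: distance² to centre = 20.5 ≤ 42.5, so it lies inside.
All remaining points lie in this disk, and no smaller disk contains both endpoints, so this is the minimum enclosing circle.

42.5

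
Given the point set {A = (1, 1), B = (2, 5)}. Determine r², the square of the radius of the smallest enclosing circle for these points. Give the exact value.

4.25

The smallest circle enclosing two points has them as diameter endpoints.
Centre = midpoint = (1.5, 3); r² = |AB|²/4 = 17/4 = 4.25.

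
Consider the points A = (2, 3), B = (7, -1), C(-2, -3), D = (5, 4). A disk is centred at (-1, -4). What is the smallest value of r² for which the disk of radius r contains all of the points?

The required radius is the distance from (-1, -4) to the farthest point.
Squared distances: 58, 73, 2, 100.
Maximum is 100, attained at D.

100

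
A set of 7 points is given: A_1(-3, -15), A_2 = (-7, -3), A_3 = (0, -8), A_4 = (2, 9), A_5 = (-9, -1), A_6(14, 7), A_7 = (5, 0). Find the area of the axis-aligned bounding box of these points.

552

x ranges over [-9, 14], width 23.
y ranges over [-15, 9], height 24.
Area = 23 × 24 = 552.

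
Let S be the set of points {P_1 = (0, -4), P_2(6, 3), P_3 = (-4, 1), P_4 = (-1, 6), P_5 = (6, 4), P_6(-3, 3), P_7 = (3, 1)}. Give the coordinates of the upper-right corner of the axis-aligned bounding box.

x-range [-4, 6], y-range [-4, 6].
The upper-right corner is (6, 6).

(6, 6)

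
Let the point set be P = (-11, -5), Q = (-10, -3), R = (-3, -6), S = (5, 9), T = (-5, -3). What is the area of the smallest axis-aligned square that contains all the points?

256

The bounding box has width 16 and height 15.
An axis-aligned square enclosing the set must have side ≥ max(width, height).
So the minimum side is max(16, 15) = 16.
Area = 16² = 256.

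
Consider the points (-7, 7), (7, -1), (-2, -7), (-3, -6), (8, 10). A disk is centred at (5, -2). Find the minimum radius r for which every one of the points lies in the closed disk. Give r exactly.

The required radius is the distance from (5, -2) to the farthest point.
Squared distances: 225, 5, 74, 80, 153.
Maximum is 225, attained at (-7, 7).
r = √225 = 15.

15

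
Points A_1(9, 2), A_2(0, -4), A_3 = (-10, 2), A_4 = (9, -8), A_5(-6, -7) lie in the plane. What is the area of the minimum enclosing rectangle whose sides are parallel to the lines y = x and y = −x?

In coordinates u = x + y, v = x − y the rectangle is axis-aligned; the map (x,y)→(u,v) scales areas by 2.
u-values: 11, -4, -8, 1, -13; range = 11 − (-13) = 24.
v-values: 7, 4, -12, 17, 1; range = 17 − (-12) = 29.
Area = (24 × 29) / 2 = 348.

348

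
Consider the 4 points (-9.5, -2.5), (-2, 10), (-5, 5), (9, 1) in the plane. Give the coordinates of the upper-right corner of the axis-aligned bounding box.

(9, 10)

x-range [-9.5, 9], y-range [-2.5, 10].
The upper-right corner is (9, 10).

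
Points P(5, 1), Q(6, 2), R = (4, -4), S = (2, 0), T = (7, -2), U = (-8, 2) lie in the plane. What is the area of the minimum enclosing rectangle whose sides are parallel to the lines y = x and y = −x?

133

In coordinates u = x + y, v = x − y the rectangle is axis-aligned; the map (x,y)→(u,v) scales areas by 2.
u-values: 6, 8, 0, 2, 5, -6; range = 8 − (-6) = 14.
v-values: 4, 4, 8, 2, 9, -10; range = 9 − (-10) = 19.
Area = (14 × 19) / 2 = 133.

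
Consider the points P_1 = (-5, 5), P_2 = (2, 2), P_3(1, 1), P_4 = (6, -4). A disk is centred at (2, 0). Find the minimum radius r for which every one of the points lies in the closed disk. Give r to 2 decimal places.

The required radius is the distance from (2, 0) to the farthest point.
Squared distances: 74, 4, 2, 32.
Maximum is 74, attained at P_1.
r = √74 ≈ 8.60.

8.60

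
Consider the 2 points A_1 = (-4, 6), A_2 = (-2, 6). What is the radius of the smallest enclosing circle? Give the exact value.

The smallest circle enclosing two points has them as diameter endpoints.
Centre = midpoint = (-3, 6); r² = |A_1A_2|²/4 = 4/4 = 1.
r = √1 = 1.

1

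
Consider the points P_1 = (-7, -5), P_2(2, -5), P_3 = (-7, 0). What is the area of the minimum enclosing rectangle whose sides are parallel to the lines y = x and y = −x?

63

In coordinates u = x + y, v = x − y the rectangle is axis-aligned; the map (x,y)→(u,v) scales areas by 2.
u-values: -12, -3, -7; range = -3 − (-12) = 9.
v-values: -2, 7, -7; range = 7 − (-7) = 14.
Area = (9 × 14) / 2 = 63.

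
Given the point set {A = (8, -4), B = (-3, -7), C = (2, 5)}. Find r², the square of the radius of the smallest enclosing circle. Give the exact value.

845/18

Side lengths²: AB² = 130, AC² = 117, BC² = 169.
Since BC² = 169 < 130 + 117 = 247, the triangle is acute, so the smallest enclosing circle is the circumcircle.
Circumcentre = (1.5, -11/6), r² = 845/18.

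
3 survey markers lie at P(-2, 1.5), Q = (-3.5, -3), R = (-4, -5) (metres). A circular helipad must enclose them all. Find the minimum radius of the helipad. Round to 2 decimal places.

Side lengths²: PQ² = 22.5, PR² = 46.25, QR² = 4.25.
Since PR² = 46.25 ≥ 22.5 + 4.25 = 26.75, the angle opposite PR is not acute, so the smallest enclosing circle has PR as diameter.
Centre = midpoint of PR = (-3, -1.75), r² = 46.25/4 = 11.5625.
r = √(11.5625) ≈ 3.40.

3.40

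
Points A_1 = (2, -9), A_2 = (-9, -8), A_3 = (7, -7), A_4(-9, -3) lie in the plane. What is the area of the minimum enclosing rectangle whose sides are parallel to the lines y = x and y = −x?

In coordinates u = x + y, v = x − y the rectangle is axis-aligned; the map (x,y)→(u,v) scales areas by 2.
u-values: -7, -17, 0, -12; range = 0 − (-17) = 17.
v-values: 11, -1, 14, -6; range = 14 − (-6) = 20.
Area = (17 × 20) / 2 = 170.

170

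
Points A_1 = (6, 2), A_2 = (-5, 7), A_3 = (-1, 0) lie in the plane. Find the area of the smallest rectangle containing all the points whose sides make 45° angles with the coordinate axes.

72

In coordinates u = x + y, v = x − y the rectangle is axis-aligned; the map (x,y)→(u,v) scales areas by 2.
u-values: 8, 2, -1; range = 8 − (-1) = 9.
v-values: 4, -12, -1; range = 4 − (-12) = 16.
Area = (9 × 16) / 2 = 72.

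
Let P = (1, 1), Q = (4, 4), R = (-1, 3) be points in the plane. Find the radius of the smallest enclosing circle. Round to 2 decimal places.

2.55

Side lengths²: PQ² = 18, PR² = 8, QR² = 26.
Since QR² = 26 ≥ 18 + 8 = 26, the angle opposite QR is not acute, so the smallest enclosing circle has QR as diameter.
Centre = midpoint of QR = (1.5, 3.5), r² = 26/4 = 6.5.
r = √(6.5) ≈ 2.55.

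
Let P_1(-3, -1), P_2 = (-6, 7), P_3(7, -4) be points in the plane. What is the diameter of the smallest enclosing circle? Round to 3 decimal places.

17.029

Side lengths²: P_1P_2² = 73, P_1P_3² = 109, P_2P_3² = 290.
Since P_2P_3² = 290 ≥ 109 + 73 = 182, the angle opposite P_2P_3 is not acute, so the smallest enclosing circle has P_2P_3 as diameter.
Centre = midpoint of P_2P_3 = (0.5, 1.5), r² = 290/4 = 72.5.
Diameter = 2r = 2√(72.5) ≈ 17.029.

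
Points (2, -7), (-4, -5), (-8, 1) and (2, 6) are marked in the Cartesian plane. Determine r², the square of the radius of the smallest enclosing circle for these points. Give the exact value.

51.25

The minimum enclosing circle is determined by three boundary points: (2, -7), (-8, 1), (2, 6).
Their circumcentre is (-1, -0.5) with r² = 51.25.
The farthest remaining point (-4, -5) is at distance² 29.25 ≤ 51.25.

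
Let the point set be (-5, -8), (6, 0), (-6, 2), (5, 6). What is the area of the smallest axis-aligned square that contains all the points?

The bounding box has width 12 and height 14.
An axis-aligned square enclosing the set must have side ≥ max(width, height).
So the minimum side is max(12, 14) = 14.
Area = 14² = 196.

196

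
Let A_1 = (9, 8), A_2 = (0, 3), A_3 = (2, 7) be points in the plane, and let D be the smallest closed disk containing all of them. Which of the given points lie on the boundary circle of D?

A_1, A_2

Side lengths²: A_1A_2² = 106, A_1A_3² = 50, A_2A_3² = 20.
Since A_1A_2² = 106 ≥ 50 + 20 = 70, the angle opposite A_1A_2 is not acute, so the smallest enclosing circle has A_1A_2 as diameter.
Centre = midpoint of A_1A_2 = (4.5, 5.5), r² = 106/4 = 26.5.
The points at distance exactly r from the centre are A_1, A_2 — 2 points.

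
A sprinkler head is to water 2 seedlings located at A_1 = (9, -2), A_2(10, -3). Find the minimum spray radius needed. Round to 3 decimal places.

0.707

The smallest circle enclosing two points has them as diameter endpoints.
Centre = midpoint = (9.5, -2.5); r² = |A_1A_2|²/4 = 2/4 = 0.5.
r = √(0.5) ≈ 0.707.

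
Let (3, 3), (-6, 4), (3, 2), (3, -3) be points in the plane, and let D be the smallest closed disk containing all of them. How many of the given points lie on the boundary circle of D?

By Welzl's lemma the MEC is supported by two points (diametrically opposite) or three points (on a circumcircle).
The farthest pair is (-6, 4)–(3, -3) with squared distance 130. The circle on this segment as diameter has centre (-1.5, 0.5) and r² = 130/4 = 32.5.
Check (3, 3): distance² to centre = 26.5 ≤ 32.5, so it lies inside.
All remaining points lie in this disk, and no smaller disk contains both endpoints, so this is the minimum enclosing circle.
The points at distance exactly r from the centre are (-6, 4), (3, -3) — 2 points.

2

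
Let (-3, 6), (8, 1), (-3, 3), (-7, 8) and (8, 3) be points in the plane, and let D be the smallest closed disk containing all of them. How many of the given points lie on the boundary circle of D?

2

The minimum enclosing circle of a finite set is fixed by two of the points (as a diameter) or three (as a circumcircle).
The farthest pair is (8, 1)–(-7, 8) with squared distance 274. The circle on this segment as diameter has centre (0.5, 4.5) and r² = 274/4 = 68.5.
Check (-3, 6): distance² to centre = 14.5 ≤ 68.5, so it lies inside.
All remaining points lie in this disk, and no smaller disk contains both endpoints, so this is the minimum enclosing circle.
The points at distance exactly r from the centre are (8, 1), (-7, 8) — 2 points.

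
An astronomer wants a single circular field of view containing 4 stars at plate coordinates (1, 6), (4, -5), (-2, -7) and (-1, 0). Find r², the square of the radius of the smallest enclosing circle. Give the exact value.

The minimum enclosing circle of a finite set is fixed by two of the points (as a diameter) or three (as a circumcircle).
The farthest pair is (1, 6)–(-2, -7) with squared distance 178. The circle on this segment as diameter has centre (-0.5, -0.5) and r² = 178/4 = 44.5.
Check (4, -5): distance² to centre = 40.5 ≤ 44.5, so it lies inside.
All remaining points lie in this disk, and no smaller disk contains both endpoints, so this is the minimum enclosing circle.

44.5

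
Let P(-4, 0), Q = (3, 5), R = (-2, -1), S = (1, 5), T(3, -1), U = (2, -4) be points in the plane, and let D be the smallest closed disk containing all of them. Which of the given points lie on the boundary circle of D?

P, Q, U

The minimum enclosing circle is determined by three boundary points: P, Q, U.
Their circumcentre is (23/29, 20/29) with r² = 19721/841.
The farthest remaining point S is at distance² 15661/841 ≤ 19721/841.
The points at distance exactly r from the centre are P, Q, U — 3 points.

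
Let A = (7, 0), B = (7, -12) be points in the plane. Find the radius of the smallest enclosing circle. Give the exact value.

6

The smallest circle enclosing two points has them as diameter endpoints.
Centre = midpoint = (7, -6); r² = |AB|²/4 = 144/4 = 36.
r = √36 = 6.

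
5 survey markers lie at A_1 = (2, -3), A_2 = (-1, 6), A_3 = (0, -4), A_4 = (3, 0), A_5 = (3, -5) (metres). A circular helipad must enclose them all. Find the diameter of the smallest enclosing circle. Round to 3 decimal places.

11.705

By Welzl's lemma the MEC is supported by two points (diametrically opposite) or three points (on a circumcircle).
The farthest pair is A_2–A_5 with squared distance 137. The circle on this segment as diameter has centre (1, 0.5) and r² = 137/4 = 34.25.
Check A_1: distance² to centre = 13.25 ≤ 34.25, so it lies inside.
All remaining points lie in this disk, and no smaller disk contains both endpoints, so this is the minimum enclosing circle.
Diameter = 2r = 2√(34.25) ≈ 11.705.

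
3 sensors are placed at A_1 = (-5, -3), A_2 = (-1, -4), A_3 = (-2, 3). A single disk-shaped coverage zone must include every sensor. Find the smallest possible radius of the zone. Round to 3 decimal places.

Side lengths²: A_1A_2² = 17, A_1A_3² = 45, A_2A_3² = 50.
Since A_2A_3² = 50 < 45 + 17 = 62, the triangle is acute, so the smallest enclosing circle is the circumcircle.
Circumcentre = (-41/18, -11/18), r² = 2125/162.
r = √(2125/162) ≈ 3.622.

3.622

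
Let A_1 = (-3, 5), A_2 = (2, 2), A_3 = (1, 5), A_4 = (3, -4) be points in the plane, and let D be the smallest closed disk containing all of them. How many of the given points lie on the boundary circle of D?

The minimum enclosing circle of a finite set is fixed by two of the points (as a diameter) or three (as a circumcircle).
The farthest pair is A_1–A_4 with squared distance 117. The circle on this segment as diameter has centre (0, 0.5) and r² = 117/4 = 29.25.
Check A_2: distance² to centre = 6.25 ≤ 29.25, so it lies inside.
All remaining points lie in this disk, and no smaller disk contains both endpoints, so this is the minimum enclosing circle.
The points at distance exactly r from the centre are A_1, A_4 — 2 points.

2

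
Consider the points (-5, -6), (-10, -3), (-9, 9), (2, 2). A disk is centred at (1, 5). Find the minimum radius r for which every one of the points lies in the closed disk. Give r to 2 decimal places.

The required radius is the distance from (1, 5) to the farthest point.
Squared distances: 157, 185, 116, 10.
Maximum is 185, attained at (-10, -3).
r = √185 ≈ 13.60.

13.60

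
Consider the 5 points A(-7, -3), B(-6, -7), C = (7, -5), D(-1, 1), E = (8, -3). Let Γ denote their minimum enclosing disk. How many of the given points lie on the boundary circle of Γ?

3

The minimum enclosing circle is determined by three boundary points: A, B, E.
Their circumcentre is (0.5, -3.25) with r² = 56.3125.
The farthest remaining point C is at distance² 45.3125 ≤ 56.3125.
The points at distance exactly r from the centre are A, B, E — 3 points.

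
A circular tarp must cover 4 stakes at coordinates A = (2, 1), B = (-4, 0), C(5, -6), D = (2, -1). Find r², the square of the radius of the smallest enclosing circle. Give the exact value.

29.25

The minimum enclosing circle of a finite set is fixed by two of the points (as a diameter) or three (as a circumcircle).
The farthest pair is B–C with squared distance 117. The circle on this segment as diameter has centre (0.5, -3) and r² = 117/4 = 29.25.
Check A: distance² to centre = 18.25 ≤ 29.25, so it lies inside.
All remaining points lie in this disk, and no smaller disk contains both endpoints, so this is the minimum enclosing circle.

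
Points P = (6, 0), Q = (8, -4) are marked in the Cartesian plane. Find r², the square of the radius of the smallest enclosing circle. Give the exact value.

5

The smallest circle enclosing two points has them as diameter endpoints.
Centre = midpoint = (7, -2); r² = |PQ|²/4 = 20/4 = 5.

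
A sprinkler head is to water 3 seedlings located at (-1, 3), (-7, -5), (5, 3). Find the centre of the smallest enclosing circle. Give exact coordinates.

(-1, -1)

Call the three points A, B, C in the order given.
Side lengths²: AB² = 100, AC² = 36, BC² = 208.
Since BC² = 208 ≥ 100 + 36 = 136, the angle opposite BC is not acute, so the smallest enclosing circle has BC as diameter.
Centre = midpoint of BC = (-1, -1), r² = 208/4 = 52.
Centre = (-1, -1).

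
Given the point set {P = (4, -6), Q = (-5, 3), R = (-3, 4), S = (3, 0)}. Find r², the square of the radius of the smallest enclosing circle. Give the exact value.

By Welzl's lemma the MEC is supported by two points (diametrically opposite) or three points (on a circumcircle).
The farthest pair is P–Q with squared distance 162. The circle on this segment as diameter has centre (-0.5, -1.5) and r² = 162/4 = 40.5.
Check R: distance² to centre = 36.5 ≤ 40.5, so it lies inside.
All remaining points lie in this disk, and no smaller disk contains both endpoints, so this is the minimum enclosing circle.

40.5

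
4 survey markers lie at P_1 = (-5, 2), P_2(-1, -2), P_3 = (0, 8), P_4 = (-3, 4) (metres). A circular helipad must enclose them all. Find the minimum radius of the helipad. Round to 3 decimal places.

5.025

The farthest pair is P_2–P_3 with squared distance 101. The circle on this segment as diameter has centre (-0.5, 3) and r² = 101/4 = 25.25.
Check P_1: distance² to centre = 21.25 ≤ 25.25, so it lies inside.
All remaining points lie in this disk, and no smaller disk contains both endpoints, so this is the minimum enclosing circle.
r = √(25.25) ≈ 5.025.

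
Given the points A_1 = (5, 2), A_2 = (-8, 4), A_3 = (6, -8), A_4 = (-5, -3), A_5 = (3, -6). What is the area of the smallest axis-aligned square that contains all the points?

196

The bounding box has width 14 and height 12.
An axis-aligned square enclosing the set must have side ≥ max(width, height).
So the minimum side is max(14, 12) = 14.
Area = 14² = 196.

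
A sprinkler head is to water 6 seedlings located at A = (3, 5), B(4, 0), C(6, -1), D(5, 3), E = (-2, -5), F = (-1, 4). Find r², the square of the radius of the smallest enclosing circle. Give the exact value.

The farthest pair is A–E with squared distance 125. The circle on this segment as diameter has centre (0.5, 0) and r² = 125/4 = 31.25.
Check B: distance² to centre = 12.25 ≤ 31.25, so it lies inside.
All remaining points lie in this disk, and no smaller disk contains both endpoints, so this is the minimum enclosing circle.

31.25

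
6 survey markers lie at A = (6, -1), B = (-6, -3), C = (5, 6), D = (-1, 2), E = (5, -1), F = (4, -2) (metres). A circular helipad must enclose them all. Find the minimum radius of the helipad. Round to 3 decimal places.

7.106

The minimum enclosing circle of a finite set is fixed by two of the points (as a diameter) or three (as a circumcircle).
The farthest pair is B–C with squared distance 202. The circle on this segment as diameter has centre (-0.5, 1.5) and r² = 202/4 = 50.5.
Check A: distance² to centre = 48.5 ≤ 50.5, so it lies inside.
All remaining points lie in this disk, and no smaller disk contains both endpoints, so this is the minimum enclosing circle.
r = √(50.5) ≈ 7.106.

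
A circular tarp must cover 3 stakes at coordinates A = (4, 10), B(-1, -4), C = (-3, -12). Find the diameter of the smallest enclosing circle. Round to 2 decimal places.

Side lengths²: AB² = 221, AC² = 533, BC² = 68.
Since AC² = 533 ≥ 221 + 68 = 289, the angle opposite AC is not acute, so the smallest enclosing circle has AC as diameter.
Centre = midpoint of AC = (0.5, -1), r² = 533/4 = 133.25.
Diameter = 2r = 2√(133.25) ≈ 23.09.

23.09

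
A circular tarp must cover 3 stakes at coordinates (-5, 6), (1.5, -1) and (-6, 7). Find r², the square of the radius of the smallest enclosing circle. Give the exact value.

30.0625

Call the three points A, B, C in the order given.
Side lengths²: AB² = 91.25, AC² = 2, BC² = 120.25.
Since BC² = 120.25 ≥ 91.25 + 2 = 93.25, the angle opposite BC is not acute, so the smallest enclosing circle has BC as diameter.
Centre = midpoint of BC = (-2.25, 3), r² = 120.25/4 = 30.0625.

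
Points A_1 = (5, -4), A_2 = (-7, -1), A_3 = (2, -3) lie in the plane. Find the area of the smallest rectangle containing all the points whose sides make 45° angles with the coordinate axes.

67.5

In coordinates u = x + y, v = x − y the rectangle is axis-aligned; the map (x,y)→(u,v) scales areas by 2.
u-values: 1, -8, -1; range = 1 − (-8) = 9.
v-values: 9, -6, 5; range = 9 − (-6) = 15.
Area = (9 × 15) / 2 = 67.5.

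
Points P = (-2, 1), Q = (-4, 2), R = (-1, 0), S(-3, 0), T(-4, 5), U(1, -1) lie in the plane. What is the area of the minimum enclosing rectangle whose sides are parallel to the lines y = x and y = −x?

22

In coordinates u = x + y, v = x − y the rectangle is axis-aligned; the map (x,y)→(u,v) scales areas by 2.
u-values: -1, -2, -1, -3, 1, 0; range = 1 − (-3) = 4.
v-values: -3, -6, -1, -3, -9, 2; range = 2 − (-9) = 11.
Area = (4 × 11) / 2 = 22.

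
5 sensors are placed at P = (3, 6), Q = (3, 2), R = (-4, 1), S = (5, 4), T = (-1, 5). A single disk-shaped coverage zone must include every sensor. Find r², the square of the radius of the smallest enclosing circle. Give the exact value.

22.5

A smallest enclosing disk is always determined by at most three of the input points on its boundary.
The farthest pair is R–S with squared distance 90. The circle on this segment as diameter has centre (0.5, 2.5) and r² = 90/4 = 22.5.
Check P: distance² to centre = 18.5 ≤ 22.5, so it lies inside.
All remaining points lie in this disk, and no smaller disk contains both endpoints, so this is the minimum enclosing circle.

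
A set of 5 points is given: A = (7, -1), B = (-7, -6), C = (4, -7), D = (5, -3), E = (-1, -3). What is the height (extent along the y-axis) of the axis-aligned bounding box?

6

max y = -1, min y = -7, so height = 6.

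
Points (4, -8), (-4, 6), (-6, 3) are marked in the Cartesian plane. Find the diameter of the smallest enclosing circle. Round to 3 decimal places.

16.125

Call the three points A, B, C in the order given.
Side lengths²: AB² = 260, AC² = 221, BC² = 13.
Since AB² = 260 ≥ 221 + 13 = 234, the angle opposite AB is not acute, so the smallest enclosing circle has AB as diameter.
Centre = midpoint of AB = (0, -1), r² = 260/4 = 65.
Diameter = 2r = 2√65 ≈ 16.125.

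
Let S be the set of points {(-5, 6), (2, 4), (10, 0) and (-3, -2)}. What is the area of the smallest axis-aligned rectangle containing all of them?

120

x ranges over [-5, 10], width 15.
y ranges over [-2, 6], height 8.
Area = 15 × 8 = 120.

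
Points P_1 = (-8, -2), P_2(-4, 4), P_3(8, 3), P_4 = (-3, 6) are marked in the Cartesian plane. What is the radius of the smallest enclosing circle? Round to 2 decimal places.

The farthest pair is P_1–P_3 with squared distance 281. The circle on this segment as diameter has centre (0, 0.5) and r² = 281/4 = 70.25.
Check P_2: distance² to centre = 28.25 ≤ 70.25, so it lies inside.
All remaining points lie in this disk, and no smaller disk contains both endpoints, so this is the minimum enclosing circle.
r = √(70.25) ≈ 8.38.

8.38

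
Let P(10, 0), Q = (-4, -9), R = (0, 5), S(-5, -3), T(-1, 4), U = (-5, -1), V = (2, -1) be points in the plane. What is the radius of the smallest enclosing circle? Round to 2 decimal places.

A smallest enclosing disk is always determined by at most three of the input points on its boundary.
The minimum enclosing circle is determined by three boundary points: P, Q, R.
Their circumcentre is (2.15625, -3.1875) with r² = 71.6845703125.
The farthest remaining point T is at distance² 61.6220703125 ≤ 71.6845703125.
r = √(71.6845703125) ≈ 8.47.

8.47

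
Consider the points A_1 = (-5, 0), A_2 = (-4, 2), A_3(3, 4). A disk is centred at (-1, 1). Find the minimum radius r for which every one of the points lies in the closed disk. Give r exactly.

5

The required radius is the distance from (-1, 1) to the farthest point.
Squared distances: 17, 10, 25.
Maximum is 25, attained at A_3.
r = √25 = 5.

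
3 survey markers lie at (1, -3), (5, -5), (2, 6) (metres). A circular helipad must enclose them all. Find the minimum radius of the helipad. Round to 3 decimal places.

5.701

Call the three points A, B, C in the order given.
Side lengths²: AB² = 20, AC² = 82, BC² = 130.
Since BC² = 130 ≥ 82 + 20 = 102, the angle opposite BC is not acute, so the smallest enclosing circle has BC as diameter.
Centre = midpoint of BC = (3.5, 0.5), r² = 130/4 = 32.5.
r = √(32.5) ≈ 5.701.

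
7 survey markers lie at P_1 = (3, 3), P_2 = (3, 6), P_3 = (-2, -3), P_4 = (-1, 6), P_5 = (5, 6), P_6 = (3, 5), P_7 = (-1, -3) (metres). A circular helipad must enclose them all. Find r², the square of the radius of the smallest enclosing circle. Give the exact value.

32.5

The minimum enclosing circle of a finite set is fixed by two of the points (as a diameter) or three (as a circumcircle).
The farthest pair is P_3–P_5 with squared distance 130. The circle on this segment as diameter has centre (1.5, 1.5) and r² = 130/4 = 32.5.
Check P_1: distance² to centre = 4.5 ≤ 32.5, so it lies inside.
All remaining points lie in this disk, and no smaller disk contains both endpoints, so this is the minimum enclosing circle.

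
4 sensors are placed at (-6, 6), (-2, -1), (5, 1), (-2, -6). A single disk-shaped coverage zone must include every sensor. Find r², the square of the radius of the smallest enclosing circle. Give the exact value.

45.625

By Welzl's lemma the MEC is supported by two points (diametrically opposite) or three points (on a circumcircle).
The minimum enclosing circle is determined by three boundary points: (-6, 6), (5, 1), (-2, -6).
Their circumcentre is (-1.75, 0.75) with r² = 45.625.
The farthest remaining point (-2, -1) is at distance² 3.125 ≤ 45.625.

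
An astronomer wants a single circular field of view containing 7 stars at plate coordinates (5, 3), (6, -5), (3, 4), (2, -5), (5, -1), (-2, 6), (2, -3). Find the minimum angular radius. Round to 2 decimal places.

The minimum enclosing circle of a finite set is fixed by two of the points (as a diameter) or three (as a circumcircle).
The farthest pair is (6, -5)–(-2, 6) with squared distance 185. The circle on this segment as diameter has centre (2, 0.5) and r² = 185/4 = 46.25.
Check (5, 3): distance² to centre = 15.25 ≤ 46.25, so it lies inside.
All remaining points lie in this disk, and no smaller disk contains both endpoints, so this is the minimum enclosing circle.
r = √(46.25) ≈ 6.80.

6.80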